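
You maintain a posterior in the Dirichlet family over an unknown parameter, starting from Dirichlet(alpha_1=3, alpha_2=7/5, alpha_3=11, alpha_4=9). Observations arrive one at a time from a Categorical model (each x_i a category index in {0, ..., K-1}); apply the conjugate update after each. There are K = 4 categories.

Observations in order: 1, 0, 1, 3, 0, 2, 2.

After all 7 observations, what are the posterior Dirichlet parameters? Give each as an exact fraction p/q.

obs 1: x=1 → posterior Dirichlet(3, 12/5, 11, 9)
obs 2: x=0 → posterior Dirichlet(4, 12/5, 11, 9)
obs 3: x=1 → posterior Dirichlet(4, 17/5, 11, 9)
obs 4: x=3 → posterior Dirichlet(4, 17/5, 11, 10)
obs 5: x=0 → posterior Dirichlet(5, 17/5, 11, 10)
obs 6: x=2 → posterior Dirichlet(5, 17/5, 12, 10)
obs 7: x=2 → posterior Dirichlet(5, 17/5, 13, 10)

alpha_1=5, alpha_2=17/5, alpha_3=13, alpha_4=10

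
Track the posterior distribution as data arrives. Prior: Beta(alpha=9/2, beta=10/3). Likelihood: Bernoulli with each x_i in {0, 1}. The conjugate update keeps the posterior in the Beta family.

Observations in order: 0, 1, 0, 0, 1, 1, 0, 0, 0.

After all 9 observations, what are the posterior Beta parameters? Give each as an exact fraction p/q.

alpha=15/2, beta=28/3

obs 1: x=0 → posterior Beta(9/2, 13/3)
obs 2: x=1 → posterior Beta(11/2, 13/3)
obs 3: x=0 → posterior Beta(11/2, 16/3)
obs 4: x=0 → posterior Beta(11/2, 19/3)
obs 5: x=1 → posterior Beta(13/2, 19/3)
obs 6: x=1 → posterior Beta(15/2, 19/3)
obs 7: x=0 → posterior Beta(15/2, 22/3)
obs 8: x=0 → posterior Beta(15/2, 25/3)
obs 9: x=0 → posterior Beta(15/2, 28/3)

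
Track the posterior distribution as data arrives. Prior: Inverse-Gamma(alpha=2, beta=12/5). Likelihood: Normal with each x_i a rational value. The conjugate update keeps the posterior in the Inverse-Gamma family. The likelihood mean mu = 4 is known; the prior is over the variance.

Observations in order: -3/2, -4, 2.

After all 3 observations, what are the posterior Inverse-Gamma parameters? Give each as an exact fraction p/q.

obs 1: x=-3/2 → posterior Inverse-Gamma(5/2, 701/40)
obs 2: x=-4 → posterior Inverse-Gamma(3, 1981/40)
obs 3: x=2 → posterior Inverse-Gamma(7/2, 2061/40)

alpha=7/2, beta=2061/40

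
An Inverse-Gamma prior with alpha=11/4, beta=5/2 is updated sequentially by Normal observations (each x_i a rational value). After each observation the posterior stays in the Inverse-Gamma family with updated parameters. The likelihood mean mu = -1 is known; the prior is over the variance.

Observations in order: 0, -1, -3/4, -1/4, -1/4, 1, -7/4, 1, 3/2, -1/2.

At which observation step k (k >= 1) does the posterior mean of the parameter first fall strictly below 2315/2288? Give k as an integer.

obs 1: x=0 → posterior Inverse-Gamma(13/4, 3)
obs 2: x=-1 → posterior Inverse-Gamma(15/4, 3)
obs 3: x=-3/4 → posterior Inverse-Gamma(17/4, 97/32)
obs 4: x=-1/4 → posterior Inverse-Gamma(19/4, 53/16)
obs 5: x=-1/4 → posterior Inverse-Gamma(21/4, 115/32)
obs 6: x=1 → posterior Inverse-Gamma(23/4, 179/32)
obs 7: x=-7/4 → posterior Inverse-Gamma(25/4, 47/8)
obs 8: x=1 → posterior Inverse-Gamma(27/4, 63/8)
obs 9: x=3/2 → posterior Inverse-Gamma(29/4, 11)
obs 10: x=-1/2 → posterior Inverse-Gamma(31/4, 89/8)

k = 3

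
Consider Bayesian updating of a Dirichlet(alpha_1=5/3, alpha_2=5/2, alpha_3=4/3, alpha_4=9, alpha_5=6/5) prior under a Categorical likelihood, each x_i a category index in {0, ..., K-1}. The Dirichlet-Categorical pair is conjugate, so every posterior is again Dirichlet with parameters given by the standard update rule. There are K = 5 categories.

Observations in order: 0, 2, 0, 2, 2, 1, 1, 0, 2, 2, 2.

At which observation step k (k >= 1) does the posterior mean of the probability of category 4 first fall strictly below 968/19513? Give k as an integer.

k = 9

obs 1: x=0 → posterior Dirichlet(8/3, 5/2, 4/3, 9, 6/5)
obs 2: x=2 → posterior Dirichlet(8/3, 5/2, 7/3, 9, 6/5)
obs 3: x=0 → posterior Dirichlet(11/3, 5/2, 7/3, 9, 6/5)
obs 4: x=2 → posterior Dirichlet(11/3, 5/2, 10/3, 9, 6/5)
obs 5: x=2 → posterior Dirichlet(11/3, 5/2, 13/3, 9, 6/5)
obs 6: x=1 → posterior Dirichlet(11/3, 7/2, 13/3, 9, 6/5)
obs 7: x=1 → posterior Dirichlet(11/3, 9/2, 13/3, 9, 6/5)
obs 8: x=0 → posterior Dirichlet(14/3, 9/2, 13/3, 9, 6/5)
obs 9: x=2 → posterior Dirichlet(14/3, 9/2, 16/3, 9, 6/5)
obs 10: x=2 → posterior Dirichlet(14/3, 9/2, 19/3, 9, 6/5)
obs 11: x=2 → posterior Dirichlet(14/3, 9/2, 22/3, 9, 6/5)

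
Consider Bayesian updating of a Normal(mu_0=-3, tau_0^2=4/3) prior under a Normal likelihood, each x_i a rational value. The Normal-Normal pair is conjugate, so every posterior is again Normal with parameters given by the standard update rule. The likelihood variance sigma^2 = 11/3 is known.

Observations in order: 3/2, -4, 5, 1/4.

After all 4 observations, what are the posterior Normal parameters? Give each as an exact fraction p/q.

mu_0=-22/27, tau_0^2=44/81

obs 1: x=3/2 → posterior Normal(-9/5, 44/45)
obs 2: x=-4 → posterior Normal(-43/19, 44/57)
obs 3: x=5 → posterior Normal(-1, 44/69)
obs 4: x=1/4 → posterior Normal(-22/27, 44/81)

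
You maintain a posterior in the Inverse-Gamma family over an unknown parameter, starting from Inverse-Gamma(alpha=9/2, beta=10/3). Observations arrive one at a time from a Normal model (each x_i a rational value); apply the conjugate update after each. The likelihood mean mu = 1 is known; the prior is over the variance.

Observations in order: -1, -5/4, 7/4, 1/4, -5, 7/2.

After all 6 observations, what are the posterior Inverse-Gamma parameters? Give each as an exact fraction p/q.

alpha=15/2, beta=2837/96

obs 1: x=-1 → posterior Inverse-Gamma(5, 16/3)
obs 2: x=-5/4 → posterior Inverse-Gamma(11/2, 755/96)
obs 3: x=7/4 → posterior Inverse-Gamma(6, 391/48)
obs 4: x=1/4 → posterior Inverse-Gamma(13/2, 809/96)
obs 5: x=-5 → posterior Inverse-Gamma(7, 2537/96)
obs 6: x=7/2 → posterior Inverse-Gamma(15/2, 2837/96)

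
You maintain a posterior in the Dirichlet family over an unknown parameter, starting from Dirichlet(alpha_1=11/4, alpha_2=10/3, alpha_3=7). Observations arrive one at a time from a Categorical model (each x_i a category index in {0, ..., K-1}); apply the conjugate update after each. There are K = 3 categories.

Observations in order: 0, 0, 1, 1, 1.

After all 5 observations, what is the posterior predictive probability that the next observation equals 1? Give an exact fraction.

obs 1: x=0 → posterior Dirichlet(15/4, 10/3, 7)
obs 2: x=0 → posterior Dirichlet(19/4, 10/3, 7)
obs 3: x=1 → posterior Dirichlet(19/4, 13/3, 7)
obs 4: x=1 → posterior Dirichlet(19/4, 16/3, 7)
obs 5: x=1 → posterior Dirichlet(19/4, 19/3, 7)

76/217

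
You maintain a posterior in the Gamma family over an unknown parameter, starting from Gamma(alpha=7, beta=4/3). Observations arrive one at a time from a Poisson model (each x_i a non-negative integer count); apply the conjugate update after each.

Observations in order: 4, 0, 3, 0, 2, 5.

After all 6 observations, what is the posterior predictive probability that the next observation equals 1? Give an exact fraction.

obs 1: x=4 → posterior Gamma(11, 7/3)
obs 2: x=0 → posterior Gamma(11, 10/3)
obs 3: x=3 → posterior Gamma(14, 13/3)
obs 4: x=0 → posterior Gamma(14, 16/3)
obs 5: x=2 → posterior Gamma(16, 19/3)
obs 6: x=5 → posterior Gamma(21, 22/3)

977725285179356005272215617536/5684341886080801486968994140625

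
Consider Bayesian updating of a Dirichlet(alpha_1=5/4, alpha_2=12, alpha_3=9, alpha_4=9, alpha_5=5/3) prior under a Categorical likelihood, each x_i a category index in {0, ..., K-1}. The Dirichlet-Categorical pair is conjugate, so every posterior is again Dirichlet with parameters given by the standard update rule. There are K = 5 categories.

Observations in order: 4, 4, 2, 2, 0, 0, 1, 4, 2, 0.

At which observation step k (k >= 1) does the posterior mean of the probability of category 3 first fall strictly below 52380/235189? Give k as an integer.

k = 8

obs 1: x=4 → posterior Dirichlet(5/4, 12, 9, 9, 8/3)
obs 2: x=4 → posterior Dirichlet(5/4, 12, 9, 9, 11/3)
obs 3: x=2 → posterior Dirichlet(5/4, 12, 10, 9, 11/3)
obs 4: x=2 → posterior Dirichlet(5/4, 12, 11, 9, 11/3)
obs 5: x=0 → posterior Dirichlet(9/4, 12, 11, 9, 11/3)
obs 6: x=0 → posterior Dirichlet(13/4, 12, 11, 9, 11/3)
obs 7: x=1 → posterior Dirichlet(13/4, 13, 11, 9, 11/3)
obs 8: x=4 → posterior Dirichlet(13/4, 13, 11, 9, 14/3)
obs 9: x=2 → posterior Dirichlet(13/4, 13, 12, 9, 14/3)
obs 10: x=0 → posterior Dirichlet(17/4, 13, 12, 9, 14/3)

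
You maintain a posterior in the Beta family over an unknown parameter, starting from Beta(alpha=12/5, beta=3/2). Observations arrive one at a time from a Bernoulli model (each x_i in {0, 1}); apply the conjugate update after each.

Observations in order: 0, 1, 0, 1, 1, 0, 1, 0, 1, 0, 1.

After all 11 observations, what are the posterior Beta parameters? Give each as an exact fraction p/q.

obs 1: x=0 → posterior Beta(12/5, 5/2)
obs 2: x=1 → posterior Beta(17/5, 5/2)
obs 3: x=0 → posterior Beta(17/5, 7/2)
obs 4: x=1 → posterior Beta(22/5, 7/2)
obs 5: x=1 → posterior Beta(27/5, 7/2)
obs 6: x=0 → posterior Beta(27/5, 9/2)
obs 7: x=1 → posterior Beta(32/5, 9/2)
obs 8: x=0 → posterior Beta(32/5, 11/2)
obs 9: x=1 → posterior Beta(37/5, 11/2)
obs 10: x=0 → posterior Beta(37/5, 13/2)
obs 11: x=1 → posterior Beta(42/5, 13/2)

alpha=42/5, beta=13/2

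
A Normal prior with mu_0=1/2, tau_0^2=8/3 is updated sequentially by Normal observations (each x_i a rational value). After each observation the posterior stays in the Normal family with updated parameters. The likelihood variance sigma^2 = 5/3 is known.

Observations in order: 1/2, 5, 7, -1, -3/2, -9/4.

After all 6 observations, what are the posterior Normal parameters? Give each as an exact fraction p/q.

obs 1: x=1/2 → posterior Normal(1/2, 40/39)
obs 2: x=5 → posterior Normal(31/14, 40/63)
obs 3: x=7 → posterior Normal(205/58, 40/87)
obs 4: x=-1 → posterior Normal(189/74, 40/111)
obs 5: x=-3/2 → posterior Normal(11/6, 8/27)
obs 6: x=-9/4 → posterior Normal(129/106, 40/159)

mu_0=129/106, tau_0^2=40/159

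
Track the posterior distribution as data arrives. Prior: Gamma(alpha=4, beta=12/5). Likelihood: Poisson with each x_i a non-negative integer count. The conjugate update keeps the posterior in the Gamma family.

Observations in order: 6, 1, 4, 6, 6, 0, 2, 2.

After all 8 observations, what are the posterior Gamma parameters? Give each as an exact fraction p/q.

alpha=31, beta=52/5

obs 1: x=6 → posterior Gamma(10, 17/5)
obs 2: x=1 → posterior Gamma(11, 22/5)
obs 3: x=4 → posterior Gamma(15, 27/5)
obs 4: x=6 → posterior Gamma(21, 32/5)
obs 5: x=6 → posterior Gamma(27, 37/5)
obs 6: x=0 → posterior Gamma(27, 42/5)
obs 7: x=2 → posterior Gamma(29, 47/5)
obs 8: x=2 → posterior Gamma(31, 52/5)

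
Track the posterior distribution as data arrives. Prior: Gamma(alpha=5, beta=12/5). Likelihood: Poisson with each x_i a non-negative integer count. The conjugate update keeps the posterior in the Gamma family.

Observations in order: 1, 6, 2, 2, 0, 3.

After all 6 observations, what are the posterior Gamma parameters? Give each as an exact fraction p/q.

alpha=19, beta=42/5

obs 1: x=1 → posterior Gamma(6, 17/5)
obs 2: x=6 → posterior Gamma(12, 22/5)
obs 3: x=2 → posterior Gamma(14, 27/5)
obs 4: x=2 → posterior Gamma(16, 32/5)
obs 5: x=0 → posterior Gamma(16, 37/5)
obs 6: x=3 → posterior Gamma(19, 42/5)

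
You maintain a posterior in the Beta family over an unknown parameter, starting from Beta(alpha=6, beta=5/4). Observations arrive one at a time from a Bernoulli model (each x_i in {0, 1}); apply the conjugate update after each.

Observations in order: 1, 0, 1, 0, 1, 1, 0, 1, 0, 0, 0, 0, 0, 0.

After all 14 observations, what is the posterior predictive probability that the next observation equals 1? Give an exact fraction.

44/85

obs 1: x=1 → posterior Beta(7, 5/4)
obs 2: x=0 → posterior Beta(7, 9/4)
obs 3: x=1 → posterior Beta(8, 9/4)
obs 4: x=0 → posterior Beta(8, 13/4)
obs 5: x=1 → posterior Beta(9, 13/4)
obs 6: x=1 → posterior Beta(10, 13/4)
obs 7: x=0 → posterior Beta(10, 17/4)
obs 8: x=1 → posterior Beta(11, 17/4)
obs 9: x=0 → posterior Beta(11, 21/4)
obs 10: x=0 → posterior Beta(11, 25/4)
obs 11: x=0 → posterior Beta(11, 29/4)
obs 12: x=0 → posterior Beta(11, 33/4)
obs 13: x=0 → posterior Beta(11, 37/4)
obs 14: x=0 → posterior Beta(11, 41/4)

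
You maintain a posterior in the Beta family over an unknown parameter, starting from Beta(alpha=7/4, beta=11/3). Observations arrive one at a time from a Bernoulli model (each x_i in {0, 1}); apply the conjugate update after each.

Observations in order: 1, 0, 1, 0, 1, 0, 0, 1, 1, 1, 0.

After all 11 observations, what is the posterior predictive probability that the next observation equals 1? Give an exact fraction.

obs 1: x=1 → posterior Beta(11/4, 11/3)
obs 2: x=0 → posterior Beta(11/4, 14/3)
obs 3: x=1 → posterior Beta(15/4, 14/3)
obs 4: x=0 → posterior Beta(15/4, 17/3)
obs 5: x=1 → posterior Beta(19/4, 17/3)
obs 6: x=0 → posterior Beta(19/4, 20/3)
obs 7: x=0 → posterior Beta(19/4, 23/3)
obs 8: x=1 → posterior Beta(23/4, 23/3)
obs 9: x=1 → posterior Beta(27/4, 23/3)
obs 10: x=1 → posterior Beta(31/4, 23/3)
obs 11: x=0 → posterior Beta(31/4, 26/3)

93/197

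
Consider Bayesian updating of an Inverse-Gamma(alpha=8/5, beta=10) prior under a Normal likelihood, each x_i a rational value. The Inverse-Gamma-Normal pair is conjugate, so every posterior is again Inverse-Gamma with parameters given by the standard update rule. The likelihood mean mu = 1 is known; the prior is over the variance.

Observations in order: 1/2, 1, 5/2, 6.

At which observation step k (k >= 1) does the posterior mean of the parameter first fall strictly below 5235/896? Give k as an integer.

obs 1: x=1/2 → posterior Inverse-Gamma(21/10, 81/8)
obs 2: x=1 → posterior Inverse-Gamma(13/5, 81/8)
obs 3: x=5/2 → posterior Inverse-Gamma(31/10, 45/4)
obs 4: x=6 → posterior Inverse-Gamma(18/5, 95/4)

k = 3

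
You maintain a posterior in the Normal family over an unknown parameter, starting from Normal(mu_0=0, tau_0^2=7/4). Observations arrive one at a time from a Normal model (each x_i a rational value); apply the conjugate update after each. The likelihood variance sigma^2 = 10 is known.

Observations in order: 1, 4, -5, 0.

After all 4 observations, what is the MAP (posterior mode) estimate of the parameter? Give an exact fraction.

obs 1: x=1 → posterior Normal(7/47, 70/47)
obs 2: x=4 → posterior Normal(35/54, 35/27)
obs 3: x=-5 → posterior Normal(0, 70/61)
obs 4: x=0 → posterior Normal(0, 35/34)

0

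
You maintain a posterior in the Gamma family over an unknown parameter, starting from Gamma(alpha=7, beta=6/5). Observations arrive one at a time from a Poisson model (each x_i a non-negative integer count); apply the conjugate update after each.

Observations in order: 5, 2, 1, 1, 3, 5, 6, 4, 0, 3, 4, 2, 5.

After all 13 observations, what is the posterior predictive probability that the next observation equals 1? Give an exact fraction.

obs 1: x=5 → posterior Gamma(12, 11/5)
obs 2: x=2 → posterior Gamma(14, 16/5)
obs 3: x=1 → posterior Gamma(15, 21/5)
obs 4: x=1 → posterior Gamma(16, 26/5)
obs 5: x=3 → posterior Gamma(19, 31/5)
obs 6: x=5 → posterior Gamma(24, 36/5)
obs 7: x=6 → posterior Gamma(30, 41/5)
obs 8: x=4 → posterior Gamma(34, 46/5)
obs 9: x=0 → posterior Gamma(34, 51/5)
obs 10: x=3 → posterior Gamma(37, 56/5)
obs 11: x=4 → posterior Gamma(41, 61/5)
obs 12: x=2 → posterior Gamma(43, 66/5)
obs 13: x=5 → posterior Gamma(48, 71/5)

1087657095979725140206606264461692030776330745447621378312944859978428022349600341769878415/9031212041859064650226478945474426808406288197797652075006121994076529064432073470573019136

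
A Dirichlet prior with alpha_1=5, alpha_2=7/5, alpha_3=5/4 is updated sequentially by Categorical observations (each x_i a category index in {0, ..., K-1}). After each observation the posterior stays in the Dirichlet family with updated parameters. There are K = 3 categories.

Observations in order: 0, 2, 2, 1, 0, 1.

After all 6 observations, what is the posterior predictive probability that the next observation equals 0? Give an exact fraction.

obs 1: x=0 → posterior Dirichlet(6, 7/5, 5/4)
obs 2: x=2 → posterior Dirichlet(6, 7/5, 9/4)
obs 3: x=2 → posterior Dirichlet(6, 7/5, 13/4)
obs 4: x=1 → posterior Dirichlet(6, 12/5, 13/4)
obs 5: x=0 → posterior Dirichlet(7, 12/5, 13/4)
obs 6: x=1 → posterior Dirichlet(7, 17/5, 13/4)

20/39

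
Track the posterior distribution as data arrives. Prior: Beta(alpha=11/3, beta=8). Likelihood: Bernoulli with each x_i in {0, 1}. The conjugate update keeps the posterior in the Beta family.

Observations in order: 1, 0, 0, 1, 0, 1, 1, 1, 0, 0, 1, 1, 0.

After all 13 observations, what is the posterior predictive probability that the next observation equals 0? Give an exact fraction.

obs 1: x=1 → posterior Beta(14/3, 8)
obs 2: x=0 → posterior Beta(14/3, 9)
obs 3: x=0 → posterior Beta(14/3, 10)
obs 4: x=1 → posterior Beta(17/3, 10)
obs 5: x=0 → posterior Beta(17/3, 11)
obs 6: x=1 → posterior Beta(20/3, 11)
obs 7: x=1 → posterior Beta(23/3, 11)
obs 8: x=1 → posterior Beta(26/3, 11)
obs 9: x=0 → posterior Beta(26/3, 12)
obs 10: x=0 → posterior Beta(26/3, 13)
obs 11: x=1 → posterior Beta(29/3, 13)
obs 12: x=1 → posterior Beta(32/3, 13)
obs 13: x=0 → posterior Beta(32/3, 14)

21/37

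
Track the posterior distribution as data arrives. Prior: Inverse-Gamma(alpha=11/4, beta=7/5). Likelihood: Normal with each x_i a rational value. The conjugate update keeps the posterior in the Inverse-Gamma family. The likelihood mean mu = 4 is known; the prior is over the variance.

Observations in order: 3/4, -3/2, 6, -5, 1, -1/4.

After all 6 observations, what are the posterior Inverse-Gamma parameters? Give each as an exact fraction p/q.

alpha=23/4, beta=6227/80

obs 1: x=3/4 → posterior Inverse-Gamma(13/4, 1069/160)
obs 2: x=-3/2 → posterior Inverse-Gamma(15/4, 3489/160)
obs 3: x=6 → posterior Inverse-Gamma(17/4, 3809/160)
obs 4: x=-5 → posterior Inverse-Gamma(19/4, 10289/160)
obs 5: x=1 → posterior Inverse-Gamma(21/4, 11009/160)
obs 6: x=-1/4 → posterior Inverse-Gamma(23/4, 6227/80)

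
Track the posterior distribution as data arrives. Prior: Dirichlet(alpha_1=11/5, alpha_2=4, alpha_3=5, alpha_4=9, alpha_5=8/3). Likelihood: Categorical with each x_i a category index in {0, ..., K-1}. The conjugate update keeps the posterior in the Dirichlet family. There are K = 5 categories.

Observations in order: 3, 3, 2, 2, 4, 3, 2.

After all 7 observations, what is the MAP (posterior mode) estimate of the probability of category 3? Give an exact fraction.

obs 1: x=3 → posterior Dirichlet(11/5, 4, 5, 10, 8/3)
obs 2: x=3 → posterior Dirichlet(11/5, 4, 5, 11, 8/3)
obs 3: x=2 → posterior Dirichlet(11/5, 4, 6, 11, 8/3)
obs 4: x=2 → posterior Dirichlet(11/5, 4, 7, 11, 8/3)
obs 5: x=4 → posterior Dirichlet(11/5, 4, 7, 11, 11/3)
obs 6: x=3 → posterior Dirichlet(11/5, 4, 7, 12, 11/3)
obs 7: x=2 → posterior Dirichlet(11/5, 4, 8, 12, 11/3)

165/373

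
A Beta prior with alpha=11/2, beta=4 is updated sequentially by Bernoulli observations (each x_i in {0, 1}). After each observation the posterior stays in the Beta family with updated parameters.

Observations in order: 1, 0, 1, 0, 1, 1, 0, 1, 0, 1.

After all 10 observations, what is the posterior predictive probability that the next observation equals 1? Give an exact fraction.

obs 1: x=1 → posterior Beta(13/2, 4)
obs 2: x=0 → posterior Beta(13/2, 5)
obs 3: x=1 → posterior Beta(15/2, 5)
obs 4: x=0 → posterior Beta(15/2, 6)
obs 5: x=1 → posterior Beta(17/2, 6)
obs 6: x=1 → posterior Beta(19/2, 6)
obs 7: x=0 → posterior Beta(19/2, 7)
obs 8: x=1 → posterior Beta(21/2, 7)
obs 9: x=0 → posterior Beta(21/2, 8)
obs 10: x=1 → posterior Beta(23/2, 8)

23/39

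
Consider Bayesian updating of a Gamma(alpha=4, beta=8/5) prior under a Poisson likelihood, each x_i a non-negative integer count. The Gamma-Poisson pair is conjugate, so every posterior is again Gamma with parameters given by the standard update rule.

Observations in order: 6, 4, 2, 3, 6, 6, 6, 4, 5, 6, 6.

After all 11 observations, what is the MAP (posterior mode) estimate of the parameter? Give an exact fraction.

obs 1: x=6 → posterior Gamma(10, 13/5)
obs 2: x=4 → posterior Gamma(14, 18/5)
obs 3: x=2 → posterior Gamma(16, 23/5)
obs 4: x=3 → posterior Gamma(19, 28/5)
obs 5: x=6 → posterior Gamma(25, 33/5)
obs 6: x=6 → posterior Gamma(31, 38/5)
obs 7: x=6 → posterior Gamma(37, 43/5)
obs 8: x=4 → posterior Gamma(41, 48/5)
obs 9: x=5 → posterior Gamma(46, 53/5)
obs 10: x=6 → posterior Gamma(52, 58/5)
obs 11: x=6 → posterior Gamma(58, 63/5)

95/21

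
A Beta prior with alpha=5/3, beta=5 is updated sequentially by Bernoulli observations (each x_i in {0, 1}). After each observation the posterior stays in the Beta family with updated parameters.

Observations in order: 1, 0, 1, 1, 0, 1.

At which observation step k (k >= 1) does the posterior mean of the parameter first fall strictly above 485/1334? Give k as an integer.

obs 1: x=1 → posterior Beta(8/3, 5)
obs 2: x=0 → posterior Beta(8/3, 6)
obs 3: x=1 → posterior Beta(11/3, 6)
obs 4: x=1 → posterior Beta(14/3, 6)
obs 5: x=0 → posterior Beta(14/3, 7)
obs 6: x=1 → posterior Beta(17/3, 7)

k = 3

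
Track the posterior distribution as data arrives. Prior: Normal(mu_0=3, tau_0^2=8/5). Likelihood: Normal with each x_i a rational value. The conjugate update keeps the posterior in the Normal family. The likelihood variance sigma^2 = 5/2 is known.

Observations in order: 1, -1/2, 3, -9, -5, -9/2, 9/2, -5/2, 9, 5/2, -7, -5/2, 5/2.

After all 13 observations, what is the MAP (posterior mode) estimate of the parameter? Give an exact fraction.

-61/233

obs 1: x=1 → posterior Normal(91/41, 40/41)
obs 2: x=-1/2 → posterior Normal(83/57, 40/57)
obs 3: x=3 → posterior Normal(131/73, 40/73)
obs 4: x=-9 → posterior Normal(-13/89, 40/89)
obs 5: x=-5 → posterior Normal(-31/35, 8/21)
obs 6: x=-9/2 → posterior Normal(-15/11, 40/121)
obs 7: x=9/2 → posterior Normal(-93/137, 40/137)
obs 8: x=-5/2 → posterior Normal(-133/153, 40/153)
obs 9: x=9 → posterior Normal(11/169, 40/169)
obs 10: x=5/2 → posterior Normal(51/185, 8/37)
obs 11: x=-7 → posterior Normal(-61/201, 40/201)
obs 12: x=-5/2 → posterior Normal(-101/217, 40/217)
obs 13: x=5/2 → posterior Normal(-61/233, 40/233)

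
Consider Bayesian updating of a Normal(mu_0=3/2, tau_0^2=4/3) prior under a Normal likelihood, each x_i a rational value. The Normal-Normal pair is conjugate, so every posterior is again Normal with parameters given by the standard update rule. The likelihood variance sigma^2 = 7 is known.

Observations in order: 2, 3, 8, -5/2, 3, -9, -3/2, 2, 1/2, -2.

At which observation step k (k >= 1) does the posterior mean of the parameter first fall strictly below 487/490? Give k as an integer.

k = 7

obs 1: x=2 → posterior Normal(79/50, 28/25)
obs 2: x=3 → posterior Normal(103/58, 28/29)
obs 3: x=8 → posterior Normal(167/66, 28/33)
obs 4: x=-5/2 → posterior Normal(147/74, 28/37)
obs 5: x=3 → posterior Normal(171/82, 28/41)
obs 6: x=-9 → posterior Normal(11/10, 28/45)
obs 7: x=-3/2 → posterior Normal(87/98, 4/7)
obs 8: x=2 → posterior Normal(103/106, 28/53)
obs 9: x=1/2 → posterior Normal(107/114, 28/57)
obs 10: x=-2 → posterior Normal(91/122, 28/61)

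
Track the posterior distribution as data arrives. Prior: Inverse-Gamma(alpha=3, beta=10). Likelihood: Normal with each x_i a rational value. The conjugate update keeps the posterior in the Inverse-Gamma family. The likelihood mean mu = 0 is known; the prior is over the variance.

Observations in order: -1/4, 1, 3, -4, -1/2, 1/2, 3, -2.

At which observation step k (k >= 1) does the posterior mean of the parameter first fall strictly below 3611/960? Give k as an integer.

k = 2

obs 1: x=-1/4 → posterior Inverse-Gamma(7/2, 321/32)
obs 2: x=1 → posterior Inverse-Gamma(4, 337/32)
obs 3: x=3 → posterior Inverse-Gamma(9/2, 481/32)
obs 4: x=-4 → posterior Inverse-Gamma(5, 737/32)
obs 5: x=-1/2 → posterior Inverse-Gamma(11/2, 741/32)
obs 6: x=1/2 → posterior Inverse-Gamma(6, 745/32)
obs 7: x=3 → posterior Inverse-Gamma(13/2, 889/32)
obs 8: x=-2 → posterior Inverse-Gamma(7, 953/32)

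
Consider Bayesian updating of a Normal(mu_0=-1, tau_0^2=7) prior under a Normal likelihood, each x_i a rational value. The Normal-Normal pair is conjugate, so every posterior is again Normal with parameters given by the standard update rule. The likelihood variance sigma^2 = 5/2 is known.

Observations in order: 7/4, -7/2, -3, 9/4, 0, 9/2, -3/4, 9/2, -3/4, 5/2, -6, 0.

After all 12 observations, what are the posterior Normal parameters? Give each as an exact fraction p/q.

obs 1: x=7/4 → posterior Normal(39/38, 35/19)
obs 2: x=-7/2 → posterior Normal(-59/66, 35/33)
obs 3: x=-3 → posterior Normal(-143/94, 35/47)
obs 4: x=9/4 → posterior Normal(-40/61, 35/61)
obs 5: x=0 → posterior Normal(-8/15, 7/15)
obs 6: x=9/2 → posterior Normal(23/89, 35/89)
obs 7: x=-3/4 → posterior Normal(25/206, 35/103)
obs 8: x=9/2 → posterior Normal(151/234, 35/117)
obs 9: x=-3/4 → posterior Normal(65/131, 35/131)
obs 10: x=5/2 → posterior Normal(20/29, 7/29)
obs 11: x=-6 → posterior Normal(16/159, 35/159)
obs 12: x=0 → posterior Normal(16/173, 35/173)

mu_0=16/173, tau_0^2=35/173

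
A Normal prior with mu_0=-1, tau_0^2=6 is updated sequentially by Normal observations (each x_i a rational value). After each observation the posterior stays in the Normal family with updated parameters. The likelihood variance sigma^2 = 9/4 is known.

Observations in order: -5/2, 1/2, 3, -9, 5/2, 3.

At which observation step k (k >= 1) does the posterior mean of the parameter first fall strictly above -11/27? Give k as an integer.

obs 1: x=-5/2 → posterior Normal(-23/11, 18/11)
obs 2: x=1/2 → posterior Normal(-1, 18/19)
obs 3: x=3 → posterior Normal(5/27, 2/3)
obs 4: x=-9 → posterior Normal(-67/35, 18/35)
obs 5: x=5/2 → posterior Normal(-47/43, 18/43)
obs 6: x=3 → posterior Normal(-23/51, 6/17)

k = 3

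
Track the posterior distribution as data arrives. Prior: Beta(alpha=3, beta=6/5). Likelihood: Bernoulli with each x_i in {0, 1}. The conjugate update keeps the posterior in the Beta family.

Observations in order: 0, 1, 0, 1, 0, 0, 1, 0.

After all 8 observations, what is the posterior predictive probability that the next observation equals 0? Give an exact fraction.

obs 1: x=0 → posterior Beta(3, 11/5)
obs 2: x=1 → posterior Beta(4, 11/5)
obs 3: x=0 → posterior Beta(4, 16/5)
obs 4: x=1 → posterior Beta(5, 16/5)
obs 5: x=0 → posterior Beta(5, 21/5)
obs 6: x=0 → posterior Beta(5, 26/5)
obs 7: x=1 → posterior Beta(6, 26/5)
obs 8: x=0 → posterior Beta(6, 31/5)

31/61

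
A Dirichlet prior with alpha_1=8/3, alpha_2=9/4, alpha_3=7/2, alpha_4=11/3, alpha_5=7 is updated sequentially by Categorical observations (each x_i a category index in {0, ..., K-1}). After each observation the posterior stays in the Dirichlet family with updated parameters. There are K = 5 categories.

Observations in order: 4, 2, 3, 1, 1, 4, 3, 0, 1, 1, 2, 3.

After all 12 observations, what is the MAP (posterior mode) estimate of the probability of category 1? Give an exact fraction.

63/313

obs 1: x=4 → posterior Dirichlet(8/3, 9/4, 7/2, 11/3, 8)
obs 2: x=2 → posterior Dirichlet(8/3, 9/4, 9/2, 11/3, 8)
obs 3: x=3 → posterior Dirichlet(8/3, 9/4, 9/2, 14/3, 8)
obs 4: x=1 → posterior Dirichlet(8/3, 13/4, 9/2, 14/3, 8)
obs 5: x=1 → posterior Dirichlet(8/3, 17/4, 9/2, 14/3, 8)
obs 6: x=4 → posterior Dirichlet(8/3, 17/4, 9/2, 14/3, 9)
obs 7: x=3 → posterior Dirichlet(8/3, 17/4, 9/2, 17/3, 9)
obs 8: x=0 → posterior Dirichlet(11/3, 17/4, 9/2, 17/3, 9)
obs 9: x=1 → posterior Dirichlet(11/3, 21/4, 9/2, 17/3, 9)
obs 10: x=1 → posterior Dirichlet(11/3, 25/4, 9/2, 17/3, 9)
obs 11: x=2 → posterior Dirichlet(11/3, 25/4, 11/2, 17/3, 9)
obs 12: x=3 → posterior Dirichlet(11/3, 25/4, 11/2, 20/3, 9)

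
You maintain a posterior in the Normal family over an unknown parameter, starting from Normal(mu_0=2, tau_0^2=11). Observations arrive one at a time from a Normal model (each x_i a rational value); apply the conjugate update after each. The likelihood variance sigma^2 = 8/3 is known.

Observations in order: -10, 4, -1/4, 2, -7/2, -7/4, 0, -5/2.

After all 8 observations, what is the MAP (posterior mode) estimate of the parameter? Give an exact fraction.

obs 1: x=-10 → posterior Normal(-314/41, 88/41)
obs 2: x=4 → posterior Normal(-91/37, 44/37)
obs 3: x=-1/4 → posterior Normal(-761/428, 88/107)
obs 4: x=2 → posterior Normal(-71/80, 22/35)
obs 5: x=-7/2 → posterior Normal(-959/692, 88/173)
obs 6: x=-7/4 → posterior Normal(-595/412, 44/103)
obs 7: x=0 → posterior Normal(-595/478, 88/239)
obs 8: x=-5/2 → posterior Normal(-95/68, 11/34)

-95/68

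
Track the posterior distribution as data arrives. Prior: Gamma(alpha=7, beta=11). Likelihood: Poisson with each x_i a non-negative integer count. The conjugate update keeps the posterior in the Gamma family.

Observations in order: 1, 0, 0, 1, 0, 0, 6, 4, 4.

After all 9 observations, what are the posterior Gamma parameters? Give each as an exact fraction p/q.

alpha=23, beta=20

obs 1: x=1 → posterior Gamma(8, 12)
obs 2: x=0 → posterior Gamma(8, 13)
obs 3: x=0 → posterior Gamma(8, 14)
obs 4: x=1 → posterior Gamma(9, 15)
obs 5: x=0 → posterior Gamma(9, 16)
obs 6: x=0 → posterior Gamma(9, 17)
obs 7: x=6 → posterior Gamma(15, 18)
obs 8: x=4 → posterior Gamma(19, 19)
obs 9: x=4 → posterior Gamma(23, 20)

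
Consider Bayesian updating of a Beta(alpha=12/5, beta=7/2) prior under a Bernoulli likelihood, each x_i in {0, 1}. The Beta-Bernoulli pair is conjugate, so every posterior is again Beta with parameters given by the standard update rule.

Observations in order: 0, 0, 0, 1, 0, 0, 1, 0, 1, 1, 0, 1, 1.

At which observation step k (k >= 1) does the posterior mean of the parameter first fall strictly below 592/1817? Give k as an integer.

obs 1: x=0 → posterior Beta(12/5, 9/2)
obs 2: x=0 → posterior Beta(12/5, 11/2)
obs 3: x=0 → posterior Beta(12/5, 13/2)
obs 4: x=1 → posterior Beta(17/5, 13/2)
obs 5: x=0 → posterior Beta(17/5, 15/2)
obs 6: x=0 → posterior Beta(17/5, 17/2)
obs 7: x=1 → posterior Beta(22/5, 17/2)
obs 8: x=0 → posterior Beta(22/5, 19/2)
obs 9: x=1 → posterior Beta(27/5, 19/2)
obs 10: x=1 → posterior Beta(32/5, 19/2)
obs 11: x=0 → posterior Beta(32/5, 21/2)
obs 12: x=1 → posterior Beta(37/5, 21/2)
obs 13: x=1 → posterior Beta(42/5, 21/2)

k = 2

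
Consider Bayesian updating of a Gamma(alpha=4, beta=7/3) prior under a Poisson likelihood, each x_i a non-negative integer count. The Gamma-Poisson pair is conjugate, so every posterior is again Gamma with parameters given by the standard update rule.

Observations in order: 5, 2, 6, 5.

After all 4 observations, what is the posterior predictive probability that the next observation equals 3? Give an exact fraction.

8426957839686110453744651987781/41312773161070566444994253553664

obs 1: x=5 → posterior Gamma(9, 10/3)
obs 2: x=2 → posterior Gamma(11, 13/3)
obs 3: x=6 → posterior Gamma(17, 16/3)
obs 4: x=5 → posterior Gamma(22, 19/3)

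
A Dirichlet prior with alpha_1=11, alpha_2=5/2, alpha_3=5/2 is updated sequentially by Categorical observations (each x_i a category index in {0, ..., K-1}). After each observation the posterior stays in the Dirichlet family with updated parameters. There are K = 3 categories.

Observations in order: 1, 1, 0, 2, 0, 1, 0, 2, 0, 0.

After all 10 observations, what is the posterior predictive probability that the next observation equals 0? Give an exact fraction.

8/13

obs 1: x=1 → posterior Dirichlet(11, 7/2, 5/2)
obs 2: x=1 → posterior Dirichlet(11, 9/2, 5/2)
obs 3: x=0 → posterior Dirichlet(12, 9/2, 5/2)
obs 4: x=2 → posterior Dirichlet(12, 9/2, 7/2)
obs 5: x=0 → posterior Dirichlet(13, 9/2, 7/2)
obs 6: x=1 → posterior Dirichlet(13, 11/2, 7/2)
obs 7: x=0 → posterior Dirichlet(14, 11/2, 7/2)
obs 8: x=2 → posterior Dirichlet(14, 11/2, 9/2)
obs 9: x=0 → posterior Dirichlet(15, 11/2, 9/2)
obs 10: x=0 → posterior Dirichlet(16, 11/2, 9/2)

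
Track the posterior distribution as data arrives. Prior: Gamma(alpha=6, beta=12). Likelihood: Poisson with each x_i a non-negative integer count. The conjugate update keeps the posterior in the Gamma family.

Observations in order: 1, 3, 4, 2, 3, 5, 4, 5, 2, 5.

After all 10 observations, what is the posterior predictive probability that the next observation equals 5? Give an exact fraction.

obs 1: x=1 → posterior Gamma(7, 13)
obs 2: x=3 → posterior Gamma(10, 14)
obs 3: x=4 → posterior Gamma(14, 15)
obs 4: x=2 → posterior Gamma(16, 16)
obs 5: x=3 → posterior Gamma(19, 17)
obs 6: x=5 → posterior Gamma(24, 18)
obs 7: x=4 → posterior Gamma(28, 19)
obs 8: x=5 → posterior Gamma(33, 20)
obs 9: x=2 → posterior Gamma(35, 21)
obs 10: x=5 → posterior Gamma(40, 22)

540431005538230074704729906163492656361739399416598293905408/18956258430116202791319715713277227626159289499745290235663543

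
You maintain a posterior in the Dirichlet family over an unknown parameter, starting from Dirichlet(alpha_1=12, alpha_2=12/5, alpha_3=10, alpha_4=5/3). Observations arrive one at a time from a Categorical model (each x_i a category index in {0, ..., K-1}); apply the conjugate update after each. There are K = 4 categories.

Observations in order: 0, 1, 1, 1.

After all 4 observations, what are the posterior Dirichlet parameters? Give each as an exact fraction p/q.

alpha_1=13, alpha_2=27/5, alpha_3=10, alpha_4=5/3

obs 1: x=0 → posterior Dirichlet(13, 12/5, 10, 5/3)
obs 2: x=1 → posterior Dirichlet(13, 17/5, 10, 5/3)
obs 3: x=1 → posterior Dirichlet(13, 22/5, 10, 5/3)
obs 4: x=1 → posterior Dirichlet(13, 27/5, 10, 5/3)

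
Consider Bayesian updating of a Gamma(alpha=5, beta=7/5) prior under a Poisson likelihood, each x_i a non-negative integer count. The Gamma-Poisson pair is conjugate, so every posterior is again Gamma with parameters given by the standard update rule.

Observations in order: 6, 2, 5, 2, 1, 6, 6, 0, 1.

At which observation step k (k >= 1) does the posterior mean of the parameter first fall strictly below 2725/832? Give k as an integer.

k = 9

obs 1: x=6 → posterior Gamma(11, 12/5)
obs 2: x=2 → posterior Gamma(13, 17/5)
obs 3: x=5 → posterior Gamma(18, 22/5)
obs 4: x=2 → posterior Gamma(20, 27/5)
obs 5: x=1 → posterior Gamma(21, 32/5)
obs 6: x=6 → posterior Gamma(27, 37/5)
obs 7: x=6 → posterior Gamma(33, 42/5)
obs 8: x=0 → posterior Gamma(33, 47/5)
obs 9: x=1 → posterior Gamma(34, 52/5)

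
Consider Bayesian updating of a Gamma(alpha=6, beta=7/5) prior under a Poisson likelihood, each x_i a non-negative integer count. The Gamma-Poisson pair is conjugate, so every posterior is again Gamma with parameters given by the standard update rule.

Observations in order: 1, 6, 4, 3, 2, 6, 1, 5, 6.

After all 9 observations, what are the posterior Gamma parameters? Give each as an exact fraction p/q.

alpha=40, beta=52/5

obs 1: x=1 → posterior Gamma(7, 12/5)
obs 2: x=6 → posterior Gamma(13, 17/5)
obs 3: x=4 → posterior Gamma(17, 22/5)
obs 4: x=3 → posterior Gamma(20, 27/5)
obs 5: x=2 → posterior Gamma(22, 32/5)
obs 6: x=6 → posterior Gamma(28, 37/5)
obs 7: x=1 → posterior Gamma(29, 42/5)
obs 8: x=5 → posterior Gamma(34, 47/5)
obs 9: x=6 → posterior Gamma(40, 52/5)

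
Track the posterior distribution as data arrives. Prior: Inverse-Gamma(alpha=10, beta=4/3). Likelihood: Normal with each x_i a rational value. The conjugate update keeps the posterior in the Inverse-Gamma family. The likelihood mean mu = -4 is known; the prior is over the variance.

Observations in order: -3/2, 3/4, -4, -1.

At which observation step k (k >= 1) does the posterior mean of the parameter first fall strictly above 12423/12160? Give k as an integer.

obs 1: x=-3/2 → posterior Inverse-Gamma(21/2, 107/24)
obs 2: x=3/4 → posterior Inverse-Gamma(11, 1511/96)
obs 3: x=-4 → posterior Inverse-Gamma(23/2, 1511/96)
obs 4: x=-1 → posterior Inverse-Gamma(12, 1943/96)

k = 2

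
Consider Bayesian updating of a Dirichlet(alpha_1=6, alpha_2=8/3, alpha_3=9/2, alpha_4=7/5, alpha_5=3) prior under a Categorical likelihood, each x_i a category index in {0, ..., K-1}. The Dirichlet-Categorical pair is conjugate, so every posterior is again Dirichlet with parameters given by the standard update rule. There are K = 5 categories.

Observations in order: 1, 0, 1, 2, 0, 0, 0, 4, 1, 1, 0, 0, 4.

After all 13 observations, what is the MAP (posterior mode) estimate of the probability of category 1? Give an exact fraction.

170/767

obs 1: x=1 → posterior Dirichlet(6, 11/3, 9/2, 7/5, 3)
obs 2: x=0 → posterior Dirichlet(7, 11/3, 9/2, 7/5, 3)
obs 3: x=1 → posterior Dirichlet(7, 14/3, 9/2, 7/5, 3)
obs 4: x=2 → posterior Dirichlet(7, 14/3, 11/2, 7/5, 3)
obs 5: x=0 → posterior Dirichlet(8, 14/3, 11/2, 7/5, 3)
obs 6: x=0 → posterior Dirichlet(9, 14/3, 11/2, 7/5, 3)
obs 7: x=0 → posterior Dirichlet(10, 14/3, 11/2, 7/5, 3)
obs 8: x=4 → posterior Dirichlet(10, 14/3, 11/2, 7/5, 4)
obs 9: x=1 → posterior Dirichlet(10, 17/3, 11/2, 7/5, 4)
obs 10: x=1 → posterior Dirichlet(10, 20/3, 11/2, 7/5, 4)
obs 11: x=0 → posterior Dirichlet(11, 20/3, 11/2, 7/5, 4)
obs 12: x=0 → posterior Dirichlet(12, 20/3, 11/2, 7/5, 4)
obs 13: x=4 → posterior Dirichlet(12, 20/3, 11/2, 7/5, 5)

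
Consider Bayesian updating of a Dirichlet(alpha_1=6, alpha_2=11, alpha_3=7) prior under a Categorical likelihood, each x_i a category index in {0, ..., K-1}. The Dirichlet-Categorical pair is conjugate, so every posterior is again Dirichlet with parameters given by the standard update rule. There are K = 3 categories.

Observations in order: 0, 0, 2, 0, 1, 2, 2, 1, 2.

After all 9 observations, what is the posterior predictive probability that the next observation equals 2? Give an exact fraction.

1/3

obs 1: x=0 → posterior Dirichlet(7, 11, 7)
obs 2: x=0 → posterior Dirichlet(8, 11, 7)
obs 3: x=2 → posterior Dirichlet(8, 11, 8)
obs 4: x=0 → posterior Dirichlet(9, 11, 8)
obs 5: x=1 → posterior Dirichlet(9, 12, 8)
obs 6: x=2 → posterior Dirichlet(9, 12, 9)
obs 7: x=2 → posterior Dirichlet(9, 12, 10)
obs 8: x=1 → posterior Dirichlet(9, 13, 10)
obs 9: x=2 → posterior Dirichlet(9, 13, 11)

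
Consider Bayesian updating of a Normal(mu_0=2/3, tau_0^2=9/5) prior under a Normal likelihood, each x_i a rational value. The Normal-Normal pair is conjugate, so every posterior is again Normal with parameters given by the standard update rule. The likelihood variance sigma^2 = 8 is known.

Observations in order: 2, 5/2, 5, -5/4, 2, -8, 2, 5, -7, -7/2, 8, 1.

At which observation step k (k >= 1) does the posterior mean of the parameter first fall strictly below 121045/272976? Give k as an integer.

k = 9

obs 1: x=2 → posterior Normal(134/147, 72/49)
obs 2: x=5/2 → posterior Normal(403/348, 36/29)
obs 3: x=5 → posterior Normal(673/402, 72/67)
obs 4: x=-5/4 → posterior Normal(1211/912, 18/19)
obs 5: x=2 → posterior Normal(1427/1020, 72/85)
obs 6: x=-8 → posterior Normal(563/1128, 36/47)
obs 7: x=2 → posterior Normal(779/1236, 72/103)
obs 8: x=5 → posterior Normal(1319/1344, 9/14)
obs 9: x=-7 → posterior Normal(563/1452, 72/121)
obs 10: x=-7/2 → posterior Normal(37/312, 36/65)
obs 11: x=8 → posterior Normal(1049/1668, 72/139)
obs 12: x=1 → posterior Normal(1157/1776, 18/37)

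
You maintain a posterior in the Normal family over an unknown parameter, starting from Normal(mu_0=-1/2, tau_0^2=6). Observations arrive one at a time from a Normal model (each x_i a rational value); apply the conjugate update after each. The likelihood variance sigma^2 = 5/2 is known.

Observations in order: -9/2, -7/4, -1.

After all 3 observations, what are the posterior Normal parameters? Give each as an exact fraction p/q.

obs 1: x=-9/2 → posterior Normal(-113/34, 30/17)
obs 2: x=-7/4 → posterior Normal(-155/58, 30/29)
obs 3: x=-1 → posterior Normal(-179/82, 30/41)

mu_0=-179/82, tau_0^2=30/41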